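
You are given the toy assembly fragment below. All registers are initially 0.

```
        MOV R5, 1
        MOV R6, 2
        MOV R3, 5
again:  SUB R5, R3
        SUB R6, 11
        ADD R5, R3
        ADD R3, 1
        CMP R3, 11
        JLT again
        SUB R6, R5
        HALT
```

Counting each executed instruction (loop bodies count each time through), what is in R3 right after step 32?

MOV R5, 1 → R5=1
MOV R6, 2 → R6=2
MOV R3, 5 → R3=5
SUB R5, R3 → R5=1-5=-4
SUB R6, 11 → R6=2-11=-9
ADD R5, R3 → R5=(-4)+5=1
ADD R3, 1 → R3=5+1=6
CMP R3, 11  (cmp 6,11)
JLT again: taken
SUB R5, R3 → R5=1-6=-5
SUB R6, 11 → R6=(-9)-11=-20
ADD R5, R3 → R5=(-5)+6=1
ADD R3, 1 → R3=6+1=7
CMP R3, 11  (cmp 7,11)
JLT again: taken
SUB R5, R3 → R5=1-7=-6
SUB R6, 11 → R6=(-20)-11=-31
ADD R5, R3 → R5=(-6)+7=1
ADD R3, 1 → R3=7+1=8
CMP R3, 11  (cmp 8,11)
JLT again: taken
SUB R5, R3 → R5=1-8=-7
SUB R6, 11 → R6=(-31)-11=-42
ADD R5, R3 → R5=(-7)+8=1
ADD R3, 1 → R3=8+1=9
CMP R3, 11  (cmp 9,11)
JLT again: taken
SUB R5, R3 → R5=1-9=-8
SUB R6, 11 → R6=(-42)-11=-53
ADD R5, R3 → R5=(-8)+9=1
ADD R3, 1 → R3=9+1=10
CMP R3, 11  (cmp 10,11)
After step 32: R3 = 10.

10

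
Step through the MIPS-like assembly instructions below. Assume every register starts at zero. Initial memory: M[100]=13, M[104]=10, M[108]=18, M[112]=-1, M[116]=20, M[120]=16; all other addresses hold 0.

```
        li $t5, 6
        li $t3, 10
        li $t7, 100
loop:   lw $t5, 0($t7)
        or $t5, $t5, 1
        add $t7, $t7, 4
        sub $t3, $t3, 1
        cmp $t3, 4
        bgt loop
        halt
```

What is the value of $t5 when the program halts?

17

after li $t5, 6: $t5=6
after li $t3, 10: $t3=10
after li $t7, 100: $t7=100
after lw $t5, 0($t7): $t5=M[100]=13
after or $t5, $t5, 1: $t5=13|1=13
after add $t7, $t7, 4: $t7=100+4=104
after sub $t3, $t3, 1: $t3=10-1=9
cmp $t3, 4  (cmp 9,4)
bgt loop: taken
after lw $t5, 0($t7): $t5=M[104]=10
after or $t5, $t5, 1: $t5=10|1=11
after add $t7, $t7, 4: $t7=104+4=108
after sub $t3, $t3, 1: $t3=9-1=8
cmp $t3, 4  (cmp 8,4)
bgt loop: taken
after lw $t5, 0($t7): $t5=M[108]=18
after or $t5, $t5, 1: $t5=18|1=19
after add $t7, $t7, 4: $t7=108+4=112
after sub $t3, $t3, 1: $t3=8-1=7
cmp $t3, 4  (cmp 7,4)
bgt loop: taken
after lw $t5, 0($t7): $t5=M[112]=-1
after or $t5, $t5, 1: $t5=(-1)|1=-1
after add $t7, $t7, 4: $t7=112+4=116
after sub $t3, $t3, 1: $t3=7-1=6
cmp $t3, 4  (cmp 6,4)
bgt loop: taken
after lw $t5, 0($t7): $t5=M[116]=20
after or $t5, $t5, 1: $t5=20|1=21
after add $t7, $t7, 4: $t7=116+4=120
after sub $t3, $t3, 1: $t3=6-1=5
cmp $t3, 4  (cmp 5,4)
bgt loop: taken
after lw $t5, 0($t7): $t5=M[120]=16
after or $t5, $t5, 1: $t5=16|1=17
after add $t7, $t7, 4: $t7=120+4=124
after sub $t3, $t3, 1: $t3=5-1=4
cmp $t3, 4  (cmp 4,4)
bgt loop: not taken
halt.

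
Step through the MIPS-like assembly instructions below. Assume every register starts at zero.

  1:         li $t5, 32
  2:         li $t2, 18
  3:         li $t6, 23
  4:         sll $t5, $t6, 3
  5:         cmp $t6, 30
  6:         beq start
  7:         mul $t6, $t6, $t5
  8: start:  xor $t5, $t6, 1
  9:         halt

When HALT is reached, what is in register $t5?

4233

$t5=32
$t2=18
$t6=23
$t5=23<<3=184
cmp $t6, 30  (cmp 23,30)
beq start: not taken
$t6=23*184=4232
$t5=4232^1=4233
halt.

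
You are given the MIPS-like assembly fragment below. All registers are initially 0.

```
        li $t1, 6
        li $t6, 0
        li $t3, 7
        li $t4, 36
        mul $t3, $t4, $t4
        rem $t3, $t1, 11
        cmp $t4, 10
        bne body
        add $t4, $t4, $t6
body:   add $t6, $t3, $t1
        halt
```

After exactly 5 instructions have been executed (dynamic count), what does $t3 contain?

li $t1, 6 → $t1=6
li $t6, 0 → $t6=0
li $t3, 7 → $t3=7
li $t4, 36 → $t4=36
mul $t3, $t4, $t4 → $t3=36*36=1296
After step 5: $t3 = 1296.

1296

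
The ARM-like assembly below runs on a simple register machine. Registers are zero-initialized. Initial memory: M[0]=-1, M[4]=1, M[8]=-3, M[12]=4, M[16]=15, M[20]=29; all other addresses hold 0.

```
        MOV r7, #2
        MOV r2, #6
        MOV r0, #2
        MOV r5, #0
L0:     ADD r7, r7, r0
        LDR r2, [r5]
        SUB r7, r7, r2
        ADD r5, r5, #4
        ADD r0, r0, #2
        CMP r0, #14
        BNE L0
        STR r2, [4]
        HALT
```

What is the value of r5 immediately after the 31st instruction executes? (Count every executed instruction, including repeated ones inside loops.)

MOV r7, #2 → r7=2
MOV r2, #6 → r2=6
MOV r0, #2 → r0=2
MOV r5, #0 → r5=0
ADD r7, r7, r0 → r7=2+2=4
LDR r2, [r5] → r2=M[0]=-1
SUB r7, r7, r2 → r7=4-(-1)=5
ADD r5, r5, #4 → r5=0+4=4
ADD r0, r0, #2 → r0=2+2=4
CMP r0, #14  (cmp 4,14)
BNE L0: taken
ADD r7, r7, r0 → r7=5+4=9
LDR r2, [r5] → r2=M[4]=1
SUB r7, r7, r2 → r7=9-1=8
ADD r5, r5, #4 → r5=4+4=8
ADD r0, r0, #2 → r0=4+2=6
CMP r0, #14  (cmp 6,14)
BNE L0: taken
ADD r7, r7, r0 → r7=8+6=14
LDR r2, [r5] → r2=M[8]=-3
SUB r7, r7, r2 → r7=14-(-3)=17
ADD r5, r5, #4 → r5=8+4=12
ADD r0, r0, #2 → r0=6+2=8
CMP r0, #14  (cmp 8,14)
BNE L0: taken
ADD r7, r7, r0 → r7=17+8=25
LDR r2, [r5] → r2=M[12]=4
SUB r7, r7, r2 → r7=25-4=21
ADD r5, r5, #4 → r5=12+4=16
ADD r0, r0, #2 → r0=8+2=10
CMP r0, #14  (cmp 10,14)
After step 31: r5 = 16.

16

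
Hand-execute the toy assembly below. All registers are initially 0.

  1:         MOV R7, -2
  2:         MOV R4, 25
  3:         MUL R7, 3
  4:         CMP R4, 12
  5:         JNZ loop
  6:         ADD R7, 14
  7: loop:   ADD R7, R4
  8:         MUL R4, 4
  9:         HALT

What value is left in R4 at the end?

after MOV R7, -2: R7=-2
after MOV R4, 25: R4=25
after MUL R7, 3: R7=(-2)*3=-6
CMP R4, 12  (cmp 25,12)
JNZ loop: taken
after ADD R7, R4: R7=(-6)+25=19
after MUL R4, 4: R4=25*4=100
halt.

100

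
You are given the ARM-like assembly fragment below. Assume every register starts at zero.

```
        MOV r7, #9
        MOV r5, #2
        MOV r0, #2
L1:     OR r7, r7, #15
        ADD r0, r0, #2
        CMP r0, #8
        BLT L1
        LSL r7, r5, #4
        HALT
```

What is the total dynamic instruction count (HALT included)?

MOV r7, #9 → r7=9
MOV r5, #2 → r5=2
MOV r0, #2 → r0=2
OR r7, r7, #15 → r7=9|15=15
ADD r0, r0, #2 → r0=2+2=4
CMP r0, #8  (cmp 4,8)
BLT L1: taken
OR r7, r7, #15 → r7=15|15=15
ADD r0, r0, #2 → r0=4+2=6
CMP r0, #8  (cmp 6,8)
BLT L1: taken
OR r7, r7, #15 → r7=15|15=15
ADD r0, r0, #2 → r0=6+2=8
CMP r0, #8  (cmp 8,8)
BLT L1: not taken
LSL r7, r5, #4 → r7=2<<4=32
halt.
Total executed instructions: 17.

17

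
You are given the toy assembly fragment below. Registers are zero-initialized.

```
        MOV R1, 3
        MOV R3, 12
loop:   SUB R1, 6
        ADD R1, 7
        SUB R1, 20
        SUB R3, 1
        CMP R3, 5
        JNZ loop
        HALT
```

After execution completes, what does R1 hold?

-130

after MOV R1, 3: R1=3
after MOV R3, 12: R3=12
after SUB R1, 6: R1=3-6=-3
after ADD R1, 7: R1=(-3)+7=4
after SUB R1, 20: R1=4-20=-16
after SUB R3, 1: R3=12-1=11
CMP R3, 5  (cmp 11,5)
JNZ loop: taken
after SUB R1, 6: R1=(-16)-6=-22
after ADD R1, 7: R1=(-22)+7=-15
after SUB R1, 20: R1=(-15)-20=-35
after SUB R3, 1: R3=11-1=10
CMP R3, 5  (cmp 10,5)
JNZ loop: taken
after SUB R1, 6: R1=(-35)-6=-41
after ADD R1, 7: R1=(-41)+7=-34
after SUB R1, 20: R1=(-34)-20=-54
after SUB R3, 1: R3=10-1=9
CMP R3, 5  (cmp 9,5)
JNZ loop: taken
after SUB R1, 6: R1=(-54)-6=-60
after ADD R1, 7: R1=(-60)+7=-53
after SUB R1, 20: R1=(-53)-20=-73
after SUB R3, 1: R3=9-1=8
CMP R3, 5  (cmp 8,5)
JNZ loop: taken
after SUB R1, 6: R1=(-73)-6=-79
after ADD R1, 7: R1=(-79)+7=-72
after SUB R1, 20: R1=(-72)-20=-92
after SUB R3, 1: R3=8-1=7
CMP R3, 5  (cmp 7,5)
JNZ loop: taken
after SUB R1, 6: R1=(-92)-6=-98
after ADD R1, 7: R1=(-98)+7=-91
after SUB R1, 20: R1=(-91)-20=-111
after SUB R3, 1: R3=7-1=6
CMP R3, 5  (cmp 6,5)
JNZ loop: taken
after SUB R1, 6: R1=(-111)-6=-117
after ADD R1, 7: R1=(-117)+7=-110
after SUB R1, 20: R1=(-110)-20=-130
after SUB R3, 1: R3=6-1=5
CMP R3, 5  (cmp 5,5)
JNZ loop: not taken
halt.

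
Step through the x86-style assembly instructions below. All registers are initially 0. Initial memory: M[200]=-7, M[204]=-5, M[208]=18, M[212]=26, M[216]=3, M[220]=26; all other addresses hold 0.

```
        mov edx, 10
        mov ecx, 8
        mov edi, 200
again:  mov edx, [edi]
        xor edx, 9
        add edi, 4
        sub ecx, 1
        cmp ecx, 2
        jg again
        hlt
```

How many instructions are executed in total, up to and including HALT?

edx=10
ecx=8
edi=200
edx=M[200]=-7
edx=(-7)^9=-16
edi=200+4=204
ecx=8-1=7
cmp ecx, 2  (cmp 7,2)
jg again: taken
edx=M[204]=-5
edx=(-5)^9=-14
edi=204+4=208
ecx=7-1=6
cmp ecx, 2  (cmp 6,2)
jg again: taken
edx=M[208]=18
edx=18^9=27
edi=208+4=212
ecx=6-1=5
cmp ecx, 2  (cmp 5,2)
jg again: taken
edx=M[212]=26
edx=26^9=19
edi=212+4=216
ecx=5-1=4
cmp ecx, 2  (cmp 4,2)
jg again: taken
edx=M[216]=3
edx=3^9=10
edi=216+4=220
ecx=4-1=3
cmp ecx, 2  (cmp 3,2)
jg again: taken
edx=M[220]=26
edx=26^9=19
edi=220+4=224
ecx=3-1=2
cmp ecx, 2  (cmp 2,2)
jg again: not taken
halt.
Total executed instructions: 40.

40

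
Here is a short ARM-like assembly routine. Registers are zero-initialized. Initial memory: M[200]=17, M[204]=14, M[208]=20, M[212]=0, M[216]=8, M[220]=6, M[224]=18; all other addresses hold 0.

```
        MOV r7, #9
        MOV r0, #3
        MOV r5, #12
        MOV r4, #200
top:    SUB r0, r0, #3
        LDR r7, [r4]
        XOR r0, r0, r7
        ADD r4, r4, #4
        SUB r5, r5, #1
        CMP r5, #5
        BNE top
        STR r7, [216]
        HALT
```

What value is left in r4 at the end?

228

r7=9
r0=3
r5=12
r4=200
r0=3-3=0
r7=M[200]=17
r0=0^17=17
r4=200+4=204
r5=12-1=11
CMP r5, #5  (cmp 11,5)
BNE top: taken
r0=17-3=14
r7=M[204]=14
r0=14^14=0
r4=204+4=208
r5=11-1=10
CMP r5, #5  (cmp 10,5)
BNE top: taken
r0=0-3=-3
r7=M[208]=20
r0=(-3)^20=-23
r4=208+4=212
r5=10-1=9
CMP r5, #5  (cmp 9,5)
BNE top: taken
r0=(-23)-3=-26
r7=M[212]=0
r0=(-26)^0=-26
r4=212+4=216
r5=9-1=8
CMP r5, #5  (cmp 8,5)
BNE top: taken
r0=(-26)-3=-29
r7=M[216]=8
r0=(-29)^8=-21
r4=216+4=220
r5=8-1=7
CMP r5, #5  (cmp 7,5)
BNE top: taken
r0=(-21)-3=-24
r7=M[220]=6
r0=(-24)^6=-18
r4=220+4=224
r5=7-1=6
CMP r5, #5  (cmp 6,5)
BNE top: taken
r0=(-18)-3=-21
r7=M[224]=18
r0=(-21)^18=-7
r4=224+4=228
r5=6-1=5
CMP r5, #5  (cmp 5,5)
BNE top: not taken
STR r7, [216] → M[216]=18
halt.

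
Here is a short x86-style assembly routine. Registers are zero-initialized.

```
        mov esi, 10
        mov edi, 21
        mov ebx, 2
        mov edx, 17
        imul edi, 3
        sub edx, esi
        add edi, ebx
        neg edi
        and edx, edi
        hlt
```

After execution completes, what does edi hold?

-65

after mov esi, 10: esi=10
after mov edi, 21: edi=21
after mov ebx, 2: ebx=2
after mov edx, 17: edx=17
after imul edi, 3: edi=21*3=63
after sub edx, esi: edx=17-10=7
after add edi, ebx: edi=63+2=65
after neg edi: edi=-(65)=-65
after and edx, edi: edx=7&(-65)=7
halt.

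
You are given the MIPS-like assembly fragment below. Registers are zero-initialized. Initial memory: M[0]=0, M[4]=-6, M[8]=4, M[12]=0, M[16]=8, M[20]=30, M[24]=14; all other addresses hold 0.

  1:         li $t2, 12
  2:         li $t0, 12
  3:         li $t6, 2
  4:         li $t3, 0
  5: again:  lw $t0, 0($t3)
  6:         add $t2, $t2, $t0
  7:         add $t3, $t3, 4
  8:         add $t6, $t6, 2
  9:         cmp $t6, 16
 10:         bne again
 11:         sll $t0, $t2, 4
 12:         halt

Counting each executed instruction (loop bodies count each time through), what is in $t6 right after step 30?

after li $t2, 12: $t2=12
after li $t0, 12: $t0=12
after li $t6, 2: $t6=2
after li $t3, 0: $t3=0
after lw $t0, 0($t3): $t0=M[0]=0
after add $t2, $t2, $t0: $t2=12+0=12
after add $t3, $t3, 4: $t3=0+4=4
after add $t6, $t6, 2: $t6=2+2=4
cmp $t6, 16  (cmp 4,16)
bne again: taken
after lw $t0, 0($t3): $t0=M[4]=-6
after add $t2, $t2, $t0: $t2=12+(-6)=6
after add $t3, $t3, 4: $t3=4+4=8
after add $t6, $t6, 2: $t6=4+2=6
cmp $t6, 16  (cmp 6,16)
bne again: taken
after lw $t0, 0($t3): $t0=M[8]=4
after add $t2, $t2, $t0: $t2=6+4=10
after add $t3, $t3, 4: $t3=8+4=12
after add $t6, $t6, 2: $t6=6+2=8
cmp $t6, 16  (cmp 8,16)
bne again: taken
after lw $t0, 0($t3): $t0=M[12]=0
after add $t2, $t2, $t0: $t2=10+0=10
after add $t3, $t3, 4: $t3=12+4=16
after add $t6, $t6, 2: $t6=8+2=10
cmp $t6, 16  (cmp 10,16)
bne again: taken
after lw $t0, 0($t3): $t0=M[16]=8
after add $t2, $t2, $t0: $t2=10+8=18
After step 30: $t6 = 10.

10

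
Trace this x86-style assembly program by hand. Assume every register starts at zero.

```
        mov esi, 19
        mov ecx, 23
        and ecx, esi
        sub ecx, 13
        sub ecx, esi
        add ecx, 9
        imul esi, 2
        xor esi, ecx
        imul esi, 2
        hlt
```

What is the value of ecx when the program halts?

-4

mov esi, 19 → esi=19
mov ecx, 23 → ecx=23
and ecx, esi → ecx=23&19=19
sub ecx, 13 → ecx=19-13=6
sub ecx, esi → ecx=6-19=-13
add ecx, 9 → ecx=(-13)+9=-4
imul esi, 2 → esi=19*2=38
xor esi, ecx → esi=38^(-4)=-38
imul esi, 2 → esi=(-38)*2=-76
halt.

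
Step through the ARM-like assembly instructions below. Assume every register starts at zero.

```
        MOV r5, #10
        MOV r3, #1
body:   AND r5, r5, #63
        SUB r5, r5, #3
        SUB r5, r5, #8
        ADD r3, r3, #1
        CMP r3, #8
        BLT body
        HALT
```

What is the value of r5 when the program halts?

after MOV r5, #10: r5=10
after MOV r3, #1: r3=1
after AND r5, r5, #63: r5=10&63=10
after SUB r5, r5, #3: r5=10-3=7
after SUB r5, r5, #8: r5=7-8=-1
after ADD r3, r3, #1: r3=1+1=2
CMP r3, #8  (cmp 2,8)
BLT body: taken
after AND r5, r5, #63: r5=(-1)&63=63
after SUB r5, r5, #3: r5=63-3=60
after SUB r5, r5, #8: r5=60-8=52
after ADD r3, r3, #1: r3=2+1=3
CMP r3, #8  (cmp 3,8)
BLT body: taken
after AND r5, r5, #63: r5=52&63=52
after SUB r5, r5, #3: r5=52-3=49
after SUB r5, r5, #8: r5=49-8=41
after ADD r3, r3, #1: r3=3+1=4
CMP r3, #8  (cmp 4,8)
BLT body: taken
after AND r5, r5, #63: r5=41&63=41
after SUB r5, r5, #3: r5=41-3=38
after SUB r5, r5, #8: r5=38-8=30
after ADD r3, r3, #1: r3=4+1=5
CMP r3, #8  (cmp 5,8)
BLT body: taken
after AND r5, r5, #63: r5=30&63=30
after SUB r5, r5, #3: r5=30-3=27
after SUB r5, r5, #8: r5=27-8=19
after ADD r3, r3, #1: r3=5+1=6
CMP r3, #8  (cmp 6,8)
BLT body: taken
after AND r5, r5, #63: r5=19&63=19
after SUB r5, r5, #3: r5=19-3=16
after SUB r5, r5, #8: r5=16-8=8
after ADD r3, r3, #1: r3=6+1=7
CMP r3, #8  (cmp 7,8)
BLT body: taken
after AND r5, r5, #63: r5=8&63=8
after SUB r5, r5, #3: r5=8-3=5
after SUB r5, r5, #8: r5=5-8=-3
after ADD r3, r3, #1: r3=7+1=8
CMP r3, #8  (cmp 8,8)
BLT body: not taken
halt.

-3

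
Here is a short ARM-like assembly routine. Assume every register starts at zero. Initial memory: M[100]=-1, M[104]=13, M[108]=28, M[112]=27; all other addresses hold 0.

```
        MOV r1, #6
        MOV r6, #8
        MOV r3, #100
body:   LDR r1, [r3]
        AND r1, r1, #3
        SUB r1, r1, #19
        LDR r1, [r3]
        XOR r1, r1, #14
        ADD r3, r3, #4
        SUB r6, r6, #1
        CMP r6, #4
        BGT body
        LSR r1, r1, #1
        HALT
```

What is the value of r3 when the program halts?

116

r1=6
r6=8
r3=100
r1=M[100]=-1
r1=(-1)&3=3
r1=3-19=-16
r1=M[100]=-1
r1=(-1)^14=-15
r3=100+4=104
r6=8-1=7
CMP r6, #4  (cmp 7,4)
BGT body: taken
r1=M[104]=13
r1=13&3=1
r1=1-19=-18
r1=M[104]=13
r1=13^14=3
r3=104+4=108
r6=7-1=6
CMP r6, #4  (cmp 6,4)
BGT body: taken
r1=M[108]=28
r1=28&3=0
r1=0-19=-19
r1=M[108]=28
r1=28^14=18
r3=108+4=112
r6=6-1=5
CMP r6, #4  (cmp 5,4)
BGT body: taken
r1=M[112]=27
r1=27&3=3
r1=3-19=-16
r1=M[112]=27
r1=27^14=21
r3=112+4=116
r6=5-1=4
CMP r6, #4  (cmp 4,4)
BGT body: not taken
r1=21>>1=10
halt.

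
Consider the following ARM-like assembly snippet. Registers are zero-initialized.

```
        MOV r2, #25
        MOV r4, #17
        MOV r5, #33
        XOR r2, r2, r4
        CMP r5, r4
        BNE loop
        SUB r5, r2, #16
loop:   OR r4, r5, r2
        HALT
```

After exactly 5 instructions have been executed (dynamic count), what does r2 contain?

8

r2=25
r4=17
r5=33
r2=25^17=8
CMP r5, r4  (cmp 33,17)
After step 5: r2 = 8.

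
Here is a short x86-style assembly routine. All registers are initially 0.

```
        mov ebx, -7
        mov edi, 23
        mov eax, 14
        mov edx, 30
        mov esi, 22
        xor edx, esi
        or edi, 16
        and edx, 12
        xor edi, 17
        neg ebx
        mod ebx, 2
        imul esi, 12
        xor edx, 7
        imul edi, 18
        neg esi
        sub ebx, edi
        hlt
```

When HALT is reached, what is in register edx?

15

after mov ebx, -7: ebx=-7
after mov edi, 23: edi=23
after mov eax, 14: eax=14
after mov edx, 30: edx=30
after mov esi, 22: esi=22
after xor edx, esi: edx=30^22=8
after or edi, 16: edi=23|16=23
after and edx, 12: edx=8&12=8
after xor edi, 17: edi=23^17=6
after neg ebx: ebx=-(-7)=7
after mod ebx, 2: ebx=7%2=1
after imul esi, 12: esi=22*12=264
after xor edx, 7: edx=8^7=15
after imul edi, 18: edi=6*18=108
after neg esi: esi=-(264)=-264
after sub ebx, edi: ebx=1-108=-107
halt.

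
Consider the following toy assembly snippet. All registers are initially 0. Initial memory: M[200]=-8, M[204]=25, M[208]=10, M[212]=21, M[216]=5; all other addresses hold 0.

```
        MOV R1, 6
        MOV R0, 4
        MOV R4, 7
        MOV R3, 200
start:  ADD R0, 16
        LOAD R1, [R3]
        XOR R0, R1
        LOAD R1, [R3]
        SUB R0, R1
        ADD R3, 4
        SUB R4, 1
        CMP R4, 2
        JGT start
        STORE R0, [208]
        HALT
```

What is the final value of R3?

after MOV R1, 6: R1=6
after MOV R0, 4: R0=4
after MOV R4, 7: R4=7
after MOV R3, 200: R3=200
after ADD R0, 16: R0=4+16=20
after LOAD R1, [R3]: R1=M[200]=-8
after XOR R0, R1: R0=20^(-8)=-20
after LOAD R1, [R3]: R1=M[200]=-8
after SUB R0, R1: R0=(-20)-(-8)=-12
after ADD R3, 4: R3=200+4=204
after SUB R4, 1: R4=7-1=6
CMP R4, 2  (cmp 6,2)
JGT start: taken
after ADD R0, 16: R0=(-12)+16=4
after LOAD R1, [R3]: R1=M[204]=25
after XOR R0, R1: R0=4^25=29
after LOAD R1, [R3]: R1=M[204]=25
after SUB R0, R1: R0=29-25=4
after ADD R3, 4: R3=204+4=208
after SUB R4, 1: R4=6-1=5
CMP R4, 2  (cmp 5,2)
JGT start: taken
after ADD R0, 16: R0=4+16=20
after LOAD R1, [R3]: R1=M[208]=10
after XOR R0, R1: R0=20^10=30
after LOAD R1, [R3]: R1=M[208]=10
after SUB R0, R1: R0=30-10=20
after ADD R3, 4: R3=208+4=212
after SUB R4, 1: R4=5-1=4
CMP R4, 2  (cmp 4,2)
JGT start: taken
after ADD R0, 16: R0=20+16=36
after LOAD R1, [R3]: R1=M[212]=21
after XOR R0, R1: R0=36^21=49
after LOAD R1, [R3]: R1=M[212]=21
after SUB R0, R1: R0=49-21=28
after ADD R3, 4: R3=212+4=216
after SUB R4, 1: R4=4-1=3
CMP R4, 2  (cmp 3,2)
JGT start: taken
after ADD R0, 16: R0=28+16=44
after LOAD R1, [R3]: R1=M[216]=5
after XOR R0, R1: R0=44^5=41
after LOAD R1, [R3]: R1=M[216]=5
after SUB R0, R1: R0=41-5=36
after ADD R3, 4: R3=216+4=220
after SUB R4, 1: R4=3-1=2
CMP R4, 2  (cmp 2,2)
JGT start: not taken
STORE R0, [208] → M[208]=36
halt.

220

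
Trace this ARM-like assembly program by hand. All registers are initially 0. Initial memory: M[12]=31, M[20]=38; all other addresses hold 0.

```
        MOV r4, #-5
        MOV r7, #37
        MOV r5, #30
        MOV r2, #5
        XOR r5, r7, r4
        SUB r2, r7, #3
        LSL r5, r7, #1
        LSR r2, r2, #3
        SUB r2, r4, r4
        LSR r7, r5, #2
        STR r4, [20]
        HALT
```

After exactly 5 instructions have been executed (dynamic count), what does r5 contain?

-34

after MOV r4, #-5: r4=-5
after MOV r7, #37: r7=37
after MOV r5, #30: r5=30
after MOV r2, #5: r2=5
after XOR r5, r7, r4: r5=37^(-5)=-34
After step 5: r5 = -34.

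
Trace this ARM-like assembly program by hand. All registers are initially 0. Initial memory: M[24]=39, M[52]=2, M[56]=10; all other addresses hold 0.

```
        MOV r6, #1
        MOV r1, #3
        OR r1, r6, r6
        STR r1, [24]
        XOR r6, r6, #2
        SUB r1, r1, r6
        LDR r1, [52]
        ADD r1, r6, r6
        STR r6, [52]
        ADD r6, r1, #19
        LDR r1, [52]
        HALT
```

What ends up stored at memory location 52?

3

after MOV r6, #1: r6=1
after MOV r1, #3: r1=3
after OR r1, r6, r6: r1=1|1=1
STR r1, [24] → M[24]=1
after XOR r6, r6, #2: r6=1^2=3
after SUB r1, r1, r6: r1=1-3=-2
after LDR r1, [52]: r1=M[52]=2
after ADD r1, r6, r6: r1=3+3=6
STR r6, [52] → M[52]=3
after ADD r6, r1, #19: r6=6+19=25
after LDR r1, [52]: r1=M[52]=3
halt.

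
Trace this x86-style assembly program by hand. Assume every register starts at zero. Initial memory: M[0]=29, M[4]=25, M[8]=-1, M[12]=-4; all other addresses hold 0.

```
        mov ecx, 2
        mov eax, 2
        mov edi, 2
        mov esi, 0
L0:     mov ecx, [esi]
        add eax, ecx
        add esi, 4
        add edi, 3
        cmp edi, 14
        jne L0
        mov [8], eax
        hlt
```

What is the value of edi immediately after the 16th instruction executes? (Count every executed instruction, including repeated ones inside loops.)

after mov ecx, 2: ecx=2
after mov eax, 2: eax=2
after mov edi, 2: edi=2
after mov esi, 0: esi=0
after mov ecx, [esi]: ecx=M[0]=29
after add eax, ecx: eax=2+29=31
after add esi, 4: esi=0+4=4
after add edi, 3: edi=2+3=5
cmp edi, 14  (cmp 5,14)
jne L0: taken
after mov ecx, [esi]: ecx=M[4]=25
after add eax, ecx: eax=31+25=56
after add esi, 4: esi=4+4=8
after add edi, 3: edi=5+3=8
cmp edi, 14  (cmp 8,14)
jne L0: taken
After step 16: edi = 8.

8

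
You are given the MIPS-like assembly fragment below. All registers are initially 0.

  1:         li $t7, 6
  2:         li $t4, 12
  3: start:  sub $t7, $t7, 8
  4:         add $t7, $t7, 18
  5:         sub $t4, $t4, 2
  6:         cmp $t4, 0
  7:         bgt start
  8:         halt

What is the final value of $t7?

66

li $t7, 6 → $t7=6
li $t4, 12 → $t4=12
sub $t7, $t7, 8 → $t7=6-8=-2
add $t7, $t7, 18 → $t7=(-2)+18=16
sub $t4, $t4, 2 → $t4=12-2=10
cmp $t4, 0  (cmp 10,0)
bgt start: taken
sub $t7, $t7, 8 → $t7=16-8=8
add $t7, $t7, 18 → $t7=8+18=26
sub $t4, $t4, 2 → $t4=10-2=8
cmp $t4, 0  (cmp 8,0)
bgt start: taken
sub $t7, $t7, 8 → $t7=26-8=18
add $t7, $t7, 18 → $t7=18+18=36
sub $t4, $t4, 2 → $t4=8-2=6
cmp $t4, 0  (cmp 6,0)
bgt start: taken
sub $t7, $t7, 8 → $t7=36-8=28
add $t7, $t7, 18 → $t7=28+18=46
sub $t4, $t4, 2 → $t4=6-2=4
cmp $t4, 0  (cmp 4,0)
bgt start: taken
sub $t7, $t7, 8 → $t7=46-8=38
add $t7, $t7, 18 → $t7=38+18=56
sub $t4, $t4, 2 → $t4=4-2=2
cmp $t4, 0  (cmp 2,0)
bgt start: taken
sub $t7, $t7, 8 → $t7=56-8=48
add $t7, $t7, 18 → $t7=48+18=66
sub $t4, $t4, 2 → $t4=2-2=0
cmp $t4, 0  (cmp 0,0)
bgt start: not taken
halt.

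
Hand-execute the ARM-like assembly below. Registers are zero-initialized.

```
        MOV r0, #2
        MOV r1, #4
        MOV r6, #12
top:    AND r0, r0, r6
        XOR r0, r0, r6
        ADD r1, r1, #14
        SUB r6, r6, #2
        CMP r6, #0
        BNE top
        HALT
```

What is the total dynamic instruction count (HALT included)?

40

after MOV r0, #2: r0=2
after MOV r1, #4: r1=4
after MOV r6, #12: r6=12
after AND r0, r0, r6: r0=2&12=0
after XOR r0, r0, r6: r0=0^12=12
after ADD r1, r1, #14: r1=4+14=18
after SUB r6, r6, #2: r6=12-2=10
CMP r6, #0  (cmp 10,0)
BNE top: taken
after AND r0, r0, r6: r0=12&10=8
after XOR r0, r0, r6: r0=8^10=2
after ADD r1, r1, #14: r1=18+14=32
after SUB r6, r6, #2: r6=10-2=8
CMP r6, #0  (cmp 8,0)
BNE top: taken
after AND r0, r0, r6: r0=2&8=0
after XOR r0, r0, r6: r0=0^8=8
after ADD r1, r1, #14: r1=32+14=46
after SUB r6, r6, #2: r6=8-2=6
CMP r6, #0  (cmp 6,0)
BNE top: taken
after AND r0, r0, r6: r0=8&6=0
after XOR r0, r0, r6: r0=0^6=6
after ADD r1, r1, #14: r1=46+14=60
after SUB r6, r6, #2: r6=6-2=4
CMP r6, #0  (cmp 4,0)
BNE top: taken
after AND r0, r0, r6: r0=6&4=4
after XOR r0, r0, r6: r0=4^4=0
after ADD r1, r1, #14: r1=60+14=74
after SUB r6, r6, #2: r6=4-2=2
CMP r6, #0  (cmp 2,0)
BNE top: taken
after AND r0, r0, r6: r0=0&2=0
after XOR r0, r0, r6: r0=0^2=2
after ADD r1, r1, #14: r1=74+14=88
after SUB r6, r6, #2: r6=2-2=0
CMP r6, #0  (cmp 0,0)
BNE top: not taken
halt.
Total executed instructions: 40.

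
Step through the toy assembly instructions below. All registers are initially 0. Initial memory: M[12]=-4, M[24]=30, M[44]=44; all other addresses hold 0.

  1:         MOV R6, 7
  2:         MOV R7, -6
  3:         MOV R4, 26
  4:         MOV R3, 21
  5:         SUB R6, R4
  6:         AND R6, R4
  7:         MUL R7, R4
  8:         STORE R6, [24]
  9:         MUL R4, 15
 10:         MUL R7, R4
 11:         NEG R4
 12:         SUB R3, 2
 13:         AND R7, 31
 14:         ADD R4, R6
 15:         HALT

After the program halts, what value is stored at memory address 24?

MOV R6, 7 → R6=7
MOV R7, -6 → R7=-6
MOV R4, 26 → R4=26
MOV R3, 21 → R3=21
SUB R6, R4 → R6=7-26=-19
AND R6, R4 → R6=(-19)&26=8
MUL R7, R4 → R7=(-6)*26=-156
STORE R6, [24] → M[24]=8
MUL R4, 15 → R4=26*15=390
MUL R7, R4 → R7=(-156)*390=-60840
NEG R4 → R4=-(390)=-390
SUB R3, 2 → R3=21-2=19
AND R7, 31 → R7=(-60840)&31=24
ADD R4, R6 → R4=(-390)+8=-382
halt.

8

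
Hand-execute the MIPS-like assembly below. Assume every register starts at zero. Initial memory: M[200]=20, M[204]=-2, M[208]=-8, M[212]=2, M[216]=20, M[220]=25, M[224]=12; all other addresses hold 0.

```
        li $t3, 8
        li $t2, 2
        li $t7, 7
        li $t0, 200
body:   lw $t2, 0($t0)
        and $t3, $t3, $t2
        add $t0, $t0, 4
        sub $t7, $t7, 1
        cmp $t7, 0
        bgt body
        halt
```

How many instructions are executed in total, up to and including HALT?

after li $t3, 8: $t3=8
after li $t2, 2: $t2=2
after li $t7, 7: $t7=7
after li $t0, 200: $t0=200
after lw $t2, 0($t0): $t2=M[200]=20
after and $t3, $t3, $t2: $t3=8&20=0
after add $t0, $t0, 4: $t0=200+4=204
after sub $t7, $t7, 1: $t7=7-1=6
cmp $t7, 0  (cmp 6,0)
bgt body: taken
after lw $t2, 0($t0): $t2=M[204]=-2
after and $t3, $t3, $t2: $t3=0&(-2)=0
after add $t0, $t0, 4: $t0=204+4=208
after sub $t7, $t7, 1: $t7=6-1=5
cmp $t7, 0  (cmp 5,0)
bgt body: taken
after lw $t2, 0($t0): $t2=M[208]=-8
after and $t3, $t3, $t2: $t3=0&(-8)=0
after add $t0, $t0, 4: $t0=208+4=212
after sub $t7, $t7, 1: $t7=5-1=4
cmp $t7, 0  (cmp 4,0)
bgt body: taken
after lw $t2, 0($t0): $t2=M[212]=2
after and $t3, $t3, $t2: $t3=0&2=0
after add $t0, $t0, 4: $t0=212+4=216
after sub $t7, $t7, 1: $t7=4-1=3
cmp $t7, 0  (cmp 3,0)
bgt body: taken
after lw $t2, 0($t0): $t2=M[216]=20
after and $t3, $t3, $t2: $t3=0&20=0
after add $t0, $t0, 4: $t0=216+4=220
after sub $t7, $t7, 1: $t7=3-1=2
cmp $t7, 0  (cmp 2,0)
bgt body: taken
after lw $t2, 0($t0): $t2=M[220]=25
after and $t3, $t3, $t2: $t3=0&25=0
after add $t0, $t0, 4: $t0=220+4=224
after sub $t7, $t7, 1: $t7=2-1=1
cmp $t7, 0  (cmp 1,0)
bgt body: taken
after lw $t2, 0($t0): $t2=M[224]=12
after and $t3, $t3, $t2: $t3=0&12=0
after add $t0, $t0, 4: $t0=224+4=228
after sub $t7, $t7, 1: $t7=1-1=0
cmp $t7, 0  (cmp 0,0)
bgt body: not taken
halt.
Total executed instructions: 47.

47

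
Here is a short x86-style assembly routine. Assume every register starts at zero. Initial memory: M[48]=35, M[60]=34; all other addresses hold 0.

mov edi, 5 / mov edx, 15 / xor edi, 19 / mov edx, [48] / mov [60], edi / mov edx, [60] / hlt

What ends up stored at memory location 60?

22

after mov edi, 5: edi=5
after mov edx, 15: edx=15
after xor edi, 19: edi=5^19=22
after mov edx, [48]: edx=M[48]=35
mov [60], edi → M[60]=22
after mov edx, [60]: edx=M[60]=22
halt.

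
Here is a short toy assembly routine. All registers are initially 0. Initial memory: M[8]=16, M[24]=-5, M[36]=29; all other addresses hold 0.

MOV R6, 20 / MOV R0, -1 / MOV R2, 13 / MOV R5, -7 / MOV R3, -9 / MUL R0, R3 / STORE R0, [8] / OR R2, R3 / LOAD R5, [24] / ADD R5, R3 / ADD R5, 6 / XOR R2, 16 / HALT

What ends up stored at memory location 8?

after MOV R6, 20: R6=20
after MOV R0, -1: R0=-1
after MOV R2, 13: R2=13
after MOV R5, -7: R5=-7
after MOV R3, -9: R3=-9
after MUL R0, R3: R0=(-1)*(-9)=9
STORE R0, [8] → M[8]=9
after OR R2, R3: R2=13|(-9)=-1
after LOAD R5, [24]: R5=M[24]=-5
after ADD R5, R3: R5=(-5)+(-9)=-14
after ADD R5, 6: R5=(-14)+6=-8
after XOR R2, 16: R2=(-1)^16=-17
halt.

9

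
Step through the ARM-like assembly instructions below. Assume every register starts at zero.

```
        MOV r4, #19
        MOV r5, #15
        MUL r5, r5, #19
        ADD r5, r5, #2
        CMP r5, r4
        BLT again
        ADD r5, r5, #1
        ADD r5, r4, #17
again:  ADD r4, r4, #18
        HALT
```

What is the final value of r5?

36

after MOV r4, #19: r4=19
after MOV r5, #15: r5=15
after MUL r5, r5, #19: r5=15*19=285
after ADD r5, r5, #2: r5=285+2=287
CMP r5, r4  (cmp 287,19)
BLT again: not taken
after ADD r5, r5, #1: r5=287+1=288
after ADD r5, r4, #17: r5=19+17=36
after ADD r4, r4, #18: r4=19+18=37
halt.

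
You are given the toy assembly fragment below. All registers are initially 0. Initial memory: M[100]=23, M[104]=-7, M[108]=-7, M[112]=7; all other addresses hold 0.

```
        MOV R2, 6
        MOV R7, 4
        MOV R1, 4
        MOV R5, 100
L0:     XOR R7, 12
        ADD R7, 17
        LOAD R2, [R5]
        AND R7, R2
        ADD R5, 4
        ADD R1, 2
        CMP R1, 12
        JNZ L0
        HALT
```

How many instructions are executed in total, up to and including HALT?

R2=6
R7=4
R1=4
R5=100
R7=4^12=8
R7=8+17=25
R2=M[100]=23
R7=25&23=17
R5=100+4=104
R1=4+2=6
CMP R1, 12  (cmp 6,12)
JNZ L0: taken
R7=17^12=29
R7=29+17=46
R2=M[104]=-7
R7=46&(-7)=40
R5=104+4=108
R1=6+2=8
CMP R1, 12  (cmp 8,12)
JNZ L0: taken
R7=40^12=36
R7=36+17=53
R2=M[108]=-7
R7=53&(-7)=49
R5=108+4=112
R1=8+2=10
CMP R1, 12  (cmp 10,12)
JNZ L0: taken
R7=49^12=61
R7=61+17=78
R2=M[112]=7
R7=78&7=6
R5=112+4=116
R1=10+2=12
CMP R1, 12  (cmp 12,12)
JNZ L0: not taken
halt.
Total executed instructions: 37.

37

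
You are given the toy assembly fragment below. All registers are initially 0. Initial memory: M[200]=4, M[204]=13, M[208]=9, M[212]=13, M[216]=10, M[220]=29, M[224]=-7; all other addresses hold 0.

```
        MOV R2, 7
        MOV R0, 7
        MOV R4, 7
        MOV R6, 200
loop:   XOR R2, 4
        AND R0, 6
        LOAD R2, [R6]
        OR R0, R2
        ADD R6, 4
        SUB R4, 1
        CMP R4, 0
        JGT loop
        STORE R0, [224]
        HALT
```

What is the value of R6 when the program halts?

228

after MOV R2, 7: R2=7
after MOV R0, 7: R0=7
after MOV R4, 7: R4=7
after MOV R6, 200: R6=200
after XOR R2, 4: R2=7^4=3
after AND R0, 6: R0=7&6=6
after LOAD R2, [R6]: R2=M[200]=4
after OR R0, R2: R0=6|4=6
after ADD R6, 4: R6=200+4=204
after SUB R4, 1: R4=7-1=6
CMP R4, 0  (cmp 6,0)
JGT loop: taken
after XOR R2, 4: R2=4^4=0
after AND R0, 6: R0=6&6=6
after LOAD R2, [R6]: R2=M[204]=13
after OR R0, R2: R0=6|13=15
after ADD R6, 4: R6=204+4=208
after SUB R4, 1: R4=6-1=5
CMP R4, 0  (cmp 5,0)
JGT loop: taken
after XOR R2, 4: R2=13^4=9
after AND R0, 6: R0=15&6=6
after LOAD R2, [R6]: R2=M[208]=9
after OR R0, R2: R0=6|9=15
after ADD R6, 4: R6=208+4=212
after SUB R4, 1: R4=5-1=4
CMP R4, 0  (cmp 4,0)
JGT loop: taken
after XOR R2, 4: R2=9^4=13
after AND R0, 6: R0=15&6=6
after LOAD R2, [R6]: R2=M[212]=13
after OR R0, R2: R0=6|13=15
after ADD R6, 4: R6=212+4=216
after SUB R4, 1: R4=4-1=3
CMP R4, 0  (cmp 3,0)
JGT loop: taken
after XOR R2, 4: R2=13^4=9
after AND R0, 6: R0=15&6=6
after LOAD R2, [R6]: R2=M[216]=10
after OR R0, R2: R0=6|10=14
after ADD R6, 4: R6=216+4=220
after SUB R4, 1: R4=3-1=2
CMP R4, 0  (cmp 2,0)
JGT loop: taken
after XOR R2, 4: R2=10^4=14
after AND R0, 6: R0=14&6=6
after LOAD R2, [R6]: R2=M[220]=29
after OR R0, R2: R0=6|29=31
after ADD R6, 4: R6=220+4=224
after SUB R4, 1: R4=2-1=1
CMP R4, 0  (cmp 1,0)
JGT loop: taken
after XOR R2, 4: R2=29^4=25
after AND R0, 6: R0=31&6=6
after LOAD R2, [R6]: R2=M[224]=-7
after OR R0, R2: R0=6|(-7)=-1
after ADD R6, 4: R6=224+4=228
after SUB R4, 1: R4=1-1=0
CMP R4, 0  (cmp 0,0)
JGT loop: not taken
STORE R0, [224] → M[224]=-1
halt.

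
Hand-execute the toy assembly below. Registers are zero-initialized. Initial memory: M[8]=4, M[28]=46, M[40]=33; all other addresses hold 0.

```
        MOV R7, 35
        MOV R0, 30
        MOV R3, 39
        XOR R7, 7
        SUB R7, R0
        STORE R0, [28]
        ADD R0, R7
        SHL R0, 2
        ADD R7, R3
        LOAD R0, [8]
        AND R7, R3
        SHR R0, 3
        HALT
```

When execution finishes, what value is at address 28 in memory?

R7=35
R0=30
R3=39
R7=35^7=36
R7=36-30=6
STORE R0, [28] → M[28]=30
R0=30+6=36
R0=36<<2=144
R7=6+39=45
R0=M[8]=4
R7=45&39=37
R0=4>>3=0
halt.

30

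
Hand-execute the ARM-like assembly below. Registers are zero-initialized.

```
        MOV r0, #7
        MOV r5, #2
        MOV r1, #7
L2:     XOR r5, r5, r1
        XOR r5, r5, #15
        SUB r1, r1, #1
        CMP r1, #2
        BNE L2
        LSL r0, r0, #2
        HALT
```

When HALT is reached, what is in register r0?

MOV r0, #7 → r0=7
MOV r5, #2 → r5=2
MOV r1, #7 → r1=7
XOR r5, r5, r1 → r5=2^7=5
XOR r5, r5, #15 → r5=5^15=10
SUB r1, r1, #1 → r1=7-1=6
CMP r1, #2  (cmp 6,2)
BNE L2: taken
XOR r5, r5, r1 → r5=10^6=12
XOR r5, r5, #15 → r5=12^15=3
SUB r1, r1, #1 → r1=6-1=5
CMP r1, #2  (cmp 5,2)
BNE L2: taken
XOR r5, r5, r1 → r5=3^5=6
XOR r5, r5, #15 → r5=6^15=9
SUB r1, r1, #1 → r1=5-1=4
CMP r1, #2  (cmp 4,2)
BNE L2: taken
XOR r5, r5, r1 → r5=9^4=13
XOR r5, r5, #15 → r5=13^15=2
SUB r1, r1, #1 → r1=4-1=3
CMP r1, #2  (cmp 3,2)
BNE L2: taken
XOR r5, r5, r1 → r5=2^3=1
XOR r5, r5, #15 → r5=1^15=14
SUB r1, r1, #1 → r1=3-1=2
CMP r1, #2  (cmp 2,2)
BNE L2: not taken
LSL r0, r0, #2 → r0=7<<2=28
halt.

28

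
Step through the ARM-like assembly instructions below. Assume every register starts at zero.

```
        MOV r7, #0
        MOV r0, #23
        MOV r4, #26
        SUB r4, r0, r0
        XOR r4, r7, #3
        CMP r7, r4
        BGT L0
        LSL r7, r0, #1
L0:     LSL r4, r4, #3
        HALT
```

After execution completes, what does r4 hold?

MOV r7, #0 → r7=0
MOV r0, #23 → r0=23
MOV r4, #26 → r4=26
SUB r4, r0, r0 → r4=23-23=0
XOR r4, r7, #3 → r4=0^3=3
CMP r7, r4  (cmp 0,3)
BGT L0: not taken
LSL r7, r0, #1 → r7=23<<1=46
LSL r4, r4, #3 → r4=3<<3=24
halt.

24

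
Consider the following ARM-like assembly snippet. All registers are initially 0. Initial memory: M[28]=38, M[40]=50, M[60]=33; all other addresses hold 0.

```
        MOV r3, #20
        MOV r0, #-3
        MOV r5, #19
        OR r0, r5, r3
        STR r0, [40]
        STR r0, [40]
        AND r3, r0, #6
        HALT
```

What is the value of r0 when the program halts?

23

r3=20
r0=-3
r5=19
r0=19|20=23
STR r0, [40] → M[40]=23
STR r0, [40] → M[40]=23
r3=23&6=6
halt.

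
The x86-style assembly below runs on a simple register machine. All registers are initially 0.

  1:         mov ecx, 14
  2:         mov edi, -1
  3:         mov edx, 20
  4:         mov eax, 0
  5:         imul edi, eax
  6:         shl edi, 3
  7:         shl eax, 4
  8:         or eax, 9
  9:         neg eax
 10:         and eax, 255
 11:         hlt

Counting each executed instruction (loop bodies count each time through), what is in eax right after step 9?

ecx=14
edi=-1
edx=20
eax=0
edi=(-1)*0=0
edi=0<<3=0
eax=0<<4=0
eax=0|9=9
eax=-(9)=-9
After step 9: eax = -9.

-9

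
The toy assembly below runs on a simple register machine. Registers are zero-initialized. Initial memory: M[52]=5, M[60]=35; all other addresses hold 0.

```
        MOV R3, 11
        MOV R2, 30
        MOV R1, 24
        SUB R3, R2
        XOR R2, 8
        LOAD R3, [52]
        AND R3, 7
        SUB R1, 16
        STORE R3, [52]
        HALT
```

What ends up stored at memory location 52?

R3=11
R2=30
R1=24
R3=11-30=-19
R2=30^8=22
R3=M[52]=5
R3=5&7=5
R1=24-16=8
STORE R3, [52] → M[52]=5
halt.

5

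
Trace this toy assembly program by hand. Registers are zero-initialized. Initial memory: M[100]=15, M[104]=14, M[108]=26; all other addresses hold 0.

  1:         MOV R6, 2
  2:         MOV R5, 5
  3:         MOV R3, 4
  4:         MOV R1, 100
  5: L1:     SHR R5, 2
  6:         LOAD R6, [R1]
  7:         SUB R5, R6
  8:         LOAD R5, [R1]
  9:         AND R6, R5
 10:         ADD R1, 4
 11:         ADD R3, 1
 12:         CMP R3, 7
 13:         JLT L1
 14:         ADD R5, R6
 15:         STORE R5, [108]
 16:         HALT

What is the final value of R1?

112

MOV R6, 2 → R6=2
MOV R5, 5 → R5=5
MOV R3, 4 → R3=4
MOV R1, 100 → R1=100
SHR R5, 2 → R5=5>>2=1
LOAD R6, [R1] → R6=M[100]=15
SUB R5, R6 → R5=1-15=-14
LOAD R5, [R1] → R5=M[100]=15
AND R6, R5 → R6=15&15=15
ADD R1, 4 → R1=100+4=104
ADD R3, 1 → R3=4+1=5
CMP R3, 7  (cmp 5,7)
JLT L1: taken
SHR R5, 2 → R5=15>>2=3
LOAD R6, [R1] → R6=M[104]=14
SUB R5, R6 → R5=3-14=-11
LOAD R5, [R1] → R5=M[104]=14
AND R6, R5 → R6=14&14=14
ADD R1, 4 → R1=104+4=108
ADD R3, 1 → R3=5+1=6
CMP R3, 7  (cmp 6,7)
JLT L1: taken
SHR R5, 2 → R5=14>>2=3
LOAD R6, [R1] → R6=M[108]=26
SUB R5, R6 → R5=3-26=-23
LOAD R5, [R1] → R5=M[108]=26
AND R6, R5 → R6=26&26=26
ADD R1, 4 → R1=108+4=112
ADD R3, 1 → R3=6+1=7
CMP R3, 7  (cmp 7,7)
JLT L1: not taken
ADD R5, R6 → R5=26+26=52
STORE R5, [108] → M[108]=52
halt.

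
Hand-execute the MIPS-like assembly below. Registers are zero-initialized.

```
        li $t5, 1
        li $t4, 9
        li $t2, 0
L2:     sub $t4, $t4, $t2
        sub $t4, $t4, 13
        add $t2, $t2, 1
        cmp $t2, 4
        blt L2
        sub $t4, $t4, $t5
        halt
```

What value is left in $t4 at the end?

li $t5, 1 → $t5=1
li $t4, 9 → $t4=9
li $t2, 0 → $t2=0
sub $t4, $t4, $t2 → $t4=9-0=9
sub $t4, $t4, 13 → $t4=9-13=-4
add $t2, $t2, 1 → $t2=0+1=1
cmp $t2, 4  (cmp 1,4)
blt L2: taken
sub $t4, $t4, $t2 → $t4=(-4)-1=-5
sub $t4, $t4, 13 → $t4=(-5)-13=-18
add $t2, $t2, 1 → $t2=1+1=2
cmp $t2, 4  (cmp 2,4)
blt L2: taken
sub $t4, $t4, $t2 → $t4=(-18)-2=-20
sub $t4, $t4, 13 → $t4=(-20)-13=-33
add $t2, $t2, 1 → $t2=2+1=3
cmp $t2, 4  (cmp 3,4)
blt L2: taken
sub $t4, $t4, $t2 → $t4=(-33)-3=-36
sub $t4, $t4, 13 → $t4=(-36)-13=-49
add $t2, $t2, 1 → $t2=3+1=4
cmp $t2, 4  (cmp 4,4)
blt L2: not taken
sub $t4, $t4, $t5 → $t4=(-49)-1=-50
halt.

-50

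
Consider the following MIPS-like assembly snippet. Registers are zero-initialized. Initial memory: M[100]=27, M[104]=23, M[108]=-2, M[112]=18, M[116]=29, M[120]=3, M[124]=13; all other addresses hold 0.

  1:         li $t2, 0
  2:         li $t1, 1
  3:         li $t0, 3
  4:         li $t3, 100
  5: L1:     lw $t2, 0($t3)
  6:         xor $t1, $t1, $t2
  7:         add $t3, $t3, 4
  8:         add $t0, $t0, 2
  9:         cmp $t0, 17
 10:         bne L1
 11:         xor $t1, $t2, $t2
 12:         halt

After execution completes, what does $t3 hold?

after li $t2, 0: $t2=0
after li $t1, 1: $t1=1
after li $t0, 3: $t0=3
after li $t3, 100: $t3=100
after lw $t2, 0($t3): $t2=M[100]=27
after xor $t1, $t1, $t2: $t1=1^27=26
after add $t3, $t3, 4: $t3=100+4=104
after add $t0, $t0, 2: $t0=3+2=5
cmp $t0, 17  (cmp 5,17)
bne L1: taken
after lw $t2, 0($t3): $t2=M[104]=23
after xor $t1, $t1, $t2: $t1=26^23=13
after add $t3, $t3, 4: $t3=104+4=108
after add $t0, $t0, 2: $t0=5+2=7
cmp $t0, 17  (cmp 7,17)
bne L1: taken
after lw $t2, 0($t3): $t2=M[108]=-2
after xor $t1, $t1, $t2: $t1=13^(-2)=-13
after add $t3, $t3, 4: $t3=108+4=112
after add $t0, $t0, 2: $t0=7+2=9
cmp $t0, 17  (cmp 9,17)
bne L1: taken
after lw $t2, 0($t3): $t2=M[112]=18
after xor $t1, $t1, $t2: $t1=(-13)^18=-31
after add $t3, $t3, 4: $t3=112+4=116
after add $t0, $t0, 2: $t0=9+2=11
cmp $t0, 17  (cmp 11,17)
bne L1: taken
after lw $t2, 0($t3): $t2=M[116]=29
after xor $t1, $t1, $t2: $t1=(-31)^29=-4
after add $t3, $t3, 4: $t3=116+4=120
after add $t0, $t0, 2: $t0=11+2=13
cmp $t0, 17  (cmp 13,17)
bne L1: taken
after lw $t2, 0($t3): $t2=M[120]=3
after xor $t1, $t1, $t2: $t1=(-4)^3=-1
after add $t3, $t3, 4: $t3=120+4=124
after add $t0, $t0, 2: $t0=13+2=15
cmp $t0, 17  (cmp 15,17)
bne L1: taken
after lw $t2, 0($t3): $t2=M[124]=13
after xor $t1, $t1, $t2: $t1=(-1)^13=-14
after add $t3, $t3, 4: $t3=124+4=128
after add $t0, $t0, 2: $t0=15+2=17
cmp $t0, 17  (cmp 17,17)
bne L1: not taken
after xor $t1, $t2, $t2: $t1=13^13=0
halt.

128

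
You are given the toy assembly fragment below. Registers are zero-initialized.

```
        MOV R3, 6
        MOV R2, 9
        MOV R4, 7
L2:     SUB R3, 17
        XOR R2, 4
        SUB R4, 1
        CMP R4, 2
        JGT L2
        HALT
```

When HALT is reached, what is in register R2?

13

MOV R3, 6 → R3=6
MOV R2, 9 → R2=9
MOV R4, 7 → R4=7
SUB R3, 17 → R3=6-17=-11
XOR R2, 4 → R2=9^4=13
SUB R4, 1 → R4=7-1=6
CMP R4, 2  (cmp 6,2)
JGT L2: taken
SUB R3, 17 → R3=(-11)-17=-28
XOR R2, 4 → R2=13^4=9
SUB R4, 1 → R4=6-1=5
CMP R4, 2  (cmp 5,2)
JGT L2: taken
SUB R3, 17 → R3=(-28)-17=-45
XOR R2, 4 → R2=9^4=13
SUB R4, 1 → R4=5-1=4
CMP R4, 2  (cmp 4,2)
JGT L2: taken
SUB R3, 17 → R3=(-45)-17=-62
XOR R2, 4 → R2=13^4=9
SUB R4, 1 → R4=4-1=3
CMP R4, 2  (cmp 3,2)
JGT L2: taken
SUB R3, 17 → R3=(-62)-17=-79
XOR R2, 4 → R2=9^4=13
SUB R4, 1 → R4=3-1=2
CMP R4, 2  (cmp 2,2)
JGT L2: not taken
halt.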